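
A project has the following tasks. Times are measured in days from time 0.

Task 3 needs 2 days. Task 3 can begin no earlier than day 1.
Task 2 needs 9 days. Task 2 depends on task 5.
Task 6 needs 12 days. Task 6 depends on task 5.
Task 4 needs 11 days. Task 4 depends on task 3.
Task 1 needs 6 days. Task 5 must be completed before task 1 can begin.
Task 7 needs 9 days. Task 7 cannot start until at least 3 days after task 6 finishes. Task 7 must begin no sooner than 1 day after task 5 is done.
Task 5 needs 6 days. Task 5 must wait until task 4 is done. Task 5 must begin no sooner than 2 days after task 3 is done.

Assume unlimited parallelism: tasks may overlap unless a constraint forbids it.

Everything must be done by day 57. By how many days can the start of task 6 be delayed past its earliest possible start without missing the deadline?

13

Task 3 cannot begin until its own release at day 1. It runs from day 1 to 1 + 2 = day 3.
After task 3 (finishes day 3), task 4 can start at day 3 and finishes at day 14.
Task 5 needs all of task 4 (finishes day 14); task 3 (finishes day 3, plus 2-day gap → day 5). That puts its earliest start at day 14; it finishes at 14 + 6 = day 20.
Task 6 waits on task 5 (finishes day 20), so it starts at day 20 and finishes at 20 + 12 = day 32.

Working backward from the deadline:
Task 7 has no dependents, so it just needs to finish by day 57. Starting by 57 − 9 = day 48 achieves that.
Task 6 has to be done before task 7 (must start by day 48, minus 3-day gap → day 45). That means finishing by day 45, i.e. starting by 45 − 12 = day 33.
So task 6 can start as early as day 20 and as late as day 33, giving 33 − 20 = 13 days of slack.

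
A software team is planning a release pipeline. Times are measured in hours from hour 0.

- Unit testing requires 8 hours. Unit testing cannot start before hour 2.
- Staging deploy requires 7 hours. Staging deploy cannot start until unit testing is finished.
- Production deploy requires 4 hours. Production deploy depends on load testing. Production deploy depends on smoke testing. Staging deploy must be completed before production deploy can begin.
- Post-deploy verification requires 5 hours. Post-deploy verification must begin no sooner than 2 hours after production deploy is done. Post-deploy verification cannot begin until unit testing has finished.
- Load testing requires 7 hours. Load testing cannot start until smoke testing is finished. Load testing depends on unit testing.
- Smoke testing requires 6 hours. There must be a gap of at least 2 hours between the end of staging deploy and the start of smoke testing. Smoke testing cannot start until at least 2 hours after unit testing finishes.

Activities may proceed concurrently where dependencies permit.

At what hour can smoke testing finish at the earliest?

After its own release at hour 2, unit testing can start at hour 2 and finishes at hour 10.
Staging deploy waits on unit testing (finishes hour 10), so it starts at hour 10 and finishes at 10 + 7 = hour 17.
Smoke testing cannot start until staging deploy (finishes hour 17, plus 2-hour gap → hour 19); unit testing (finishes hour 10, plus 2-hour gap → hour 12). The controlling bound is hour 19, so smoke testing finishes at 19 + 6 = hour 25.

25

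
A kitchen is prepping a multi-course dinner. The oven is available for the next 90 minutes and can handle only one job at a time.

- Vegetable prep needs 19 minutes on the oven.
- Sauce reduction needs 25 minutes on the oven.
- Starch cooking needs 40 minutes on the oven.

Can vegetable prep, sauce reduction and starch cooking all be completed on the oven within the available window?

Running back to back, the jobs need 19 + 25 + 40 = 84 minutes on the oven.
Since 84 ≤ 90, they fit within the window.

Yes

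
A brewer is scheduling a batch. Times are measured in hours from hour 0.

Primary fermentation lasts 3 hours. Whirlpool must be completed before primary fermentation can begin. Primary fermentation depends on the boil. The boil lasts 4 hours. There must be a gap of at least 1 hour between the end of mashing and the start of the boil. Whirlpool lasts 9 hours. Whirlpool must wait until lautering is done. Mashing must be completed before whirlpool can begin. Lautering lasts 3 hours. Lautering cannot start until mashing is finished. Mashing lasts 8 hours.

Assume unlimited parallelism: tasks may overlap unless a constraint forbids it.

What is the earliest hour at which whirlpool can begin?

Nothing blocks mashing, so it runs from hour 0 to hour 8.
After mashing (finishes hour 8), lautering can start at hour 8 and finishes at hour 11.
Whirlpool waits on lautering (finishes hour 11); mashing (finishes hour 8). The latest of these is hour 11, which is the earliest whirlpool can start.

11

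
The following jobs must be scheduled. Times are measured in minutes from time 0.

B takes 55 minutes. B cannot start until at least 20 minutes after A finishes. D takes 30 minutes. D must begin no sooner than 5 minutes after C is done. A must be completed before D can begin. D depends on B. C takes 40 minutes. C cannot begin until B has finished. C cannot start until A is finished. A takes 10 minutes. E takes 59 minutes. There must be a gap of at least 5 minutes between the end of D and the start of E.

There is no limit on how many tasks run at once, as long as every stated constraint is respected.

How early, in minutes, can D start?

A has no prerequisites, so it starts at minute 0 and finishes at minute 10.
After A (finishes minute 10, plus 20-minute gap → minute 30), B can start at minute 30 and finishes at minute 85.
C cannot start until B (finishes minute 85); A (finishes minute 10). The controlling bound is minute 85, so C finishes at 85 + 40 = minute 125.
D waits on C (finishes minute 125, plus 5-minute gap → minute 130); A (finishes minute 10); B (finishes minute 85). The latest of these is minute 130, which is the earliest D can start.

130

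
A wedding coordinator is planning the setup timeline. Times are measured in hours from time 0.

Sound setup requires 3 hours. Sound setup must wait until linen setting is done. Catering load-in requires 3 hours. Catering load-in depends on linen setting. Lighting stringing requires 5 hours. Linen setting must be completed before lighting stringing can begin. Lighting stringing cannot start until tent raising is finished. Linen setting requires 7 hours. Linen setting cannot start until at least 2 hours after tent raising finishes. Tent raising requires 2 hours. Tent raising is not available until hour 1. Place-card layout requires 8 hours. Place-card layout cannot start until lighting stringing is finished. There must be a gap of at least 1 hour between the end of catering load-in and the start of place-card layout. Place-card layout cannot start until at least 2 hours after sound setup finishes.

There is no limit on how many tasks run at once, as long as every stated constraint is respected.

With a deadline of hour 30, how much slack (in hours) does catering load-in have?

6

Tent raising waits on its own release at hour 1, so it starts at hour 1 and finishes at 1 + 2 = hour 3.
Linen setting waits on tent raising (finishes hour 3, plus 2-hour gap → hour 5), so it starts at hour 5 and finishes at 5 + 7 = hour 12.
Catering load-in cannot begin until linen setting (finishes hour 12). It runs from hour 12 to 12 + 3 = hour 15.

Working backward from the deadline:
Nothing follows place-card layout; the deadline of hour 30 is its only limit. It must start by 30 − 8 = hour 22.
Since place-card layout (must start by hour 22, minus 1-hour gap → hour 21) depends on it, catering load-in must finish by hour 21. Backing off its 3-hour duration gives a latest start of hour 18.
So catering load-in can start as early as hour 12 and as late as hour 18, giving 18 − 12 = 6 hours of slack.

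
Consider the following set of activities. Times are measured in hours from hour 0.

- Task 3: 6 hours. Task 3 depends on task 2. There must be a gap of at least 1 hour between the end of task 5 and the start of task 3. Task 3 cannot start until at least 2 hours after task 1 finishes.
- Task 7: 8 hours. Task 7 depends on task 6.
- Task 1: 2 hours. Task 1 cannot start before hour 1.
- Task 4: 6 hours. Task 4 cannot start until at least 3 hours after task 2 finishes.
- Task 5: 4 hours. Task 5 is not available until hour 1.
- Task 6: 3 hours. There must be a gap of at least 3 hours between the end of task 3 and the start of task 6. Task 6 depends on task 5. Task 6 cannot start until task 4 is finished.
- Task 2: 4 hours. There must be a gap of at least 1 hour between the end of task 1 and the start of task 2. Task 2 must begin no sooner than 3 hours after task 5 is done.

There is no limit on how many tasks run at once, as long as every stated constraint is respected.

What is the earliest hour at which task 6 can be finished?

24

Task 5 waits on its own release at hour 1, so it starts at hour 1 and finishes at 1 + 4 = hour 5.
Task 1 waits on its own release at hour 1, so it starts at hour 1 and finishes at 1 + 2 = hour 3.
Task 2 needs all of task 1 (finishes hour 3, plus 1-hour gap → hour 4); task 5 (finishes hour 5, plus 3-hour gap → hour 8). That puts its earliest start at hour 8; it finishes at 8 + 4 = hour 12.
After task 2 (finishes hour 12, plus 3-hour gap → hour 15), task 4 can start at hour 15 and finishes at hour 21.
Task 3 cannot start until task 2 (finishes hour 12); task 5 (finishes hour 5, plus 1-hour gap → hour 6); task 1 (finishes hour 3, plus 2-hour gap → hour 5). The controlling bound is hour 12, so task 3 finishes at 12 + 6 = hour 18.
Task 6 needs all of task 3 (finishes hour 18, plus 3-hour gap → hour 21); task 5 (finishes hour 5); task 4 (finishes hour 21). That puts its earliest start at hour 21; it finishes at 21 + 3 = hour 24.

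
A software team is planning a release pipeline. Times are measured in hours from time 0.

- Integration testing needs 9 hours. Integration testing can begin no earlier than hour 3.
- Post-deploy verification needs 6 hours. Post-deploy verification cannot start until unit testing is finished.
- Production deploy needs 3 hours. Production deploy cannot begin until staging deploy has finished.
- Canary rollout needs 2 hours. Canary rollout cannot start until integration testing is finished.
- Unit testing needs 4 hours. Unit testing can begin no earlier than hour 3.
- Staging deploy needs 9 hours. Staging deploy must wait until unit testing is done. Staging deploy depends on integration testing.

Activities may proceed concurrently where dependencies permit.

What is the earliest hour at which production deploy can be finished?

24

Integration testing waits on its own release at hour 3, so it starts at hour 3 and finishes at 3 + 9 = hour 12.
Unit testing waits on its own release at hour 3, so it starts at hour 3 and finishes at 3 + 4 = hour 7.
Staging deploy has to wait for unit testing (finishes hour 7); integration testing (finishes hour 12). The latest of these is hour 12, so staging deploy runs hour 12 to 12 + 9 = hour 21.
Production deploy cannot begin until staging deploy (finishes hour 21). It runs from hour 21 to 21 + 3 = hour 24.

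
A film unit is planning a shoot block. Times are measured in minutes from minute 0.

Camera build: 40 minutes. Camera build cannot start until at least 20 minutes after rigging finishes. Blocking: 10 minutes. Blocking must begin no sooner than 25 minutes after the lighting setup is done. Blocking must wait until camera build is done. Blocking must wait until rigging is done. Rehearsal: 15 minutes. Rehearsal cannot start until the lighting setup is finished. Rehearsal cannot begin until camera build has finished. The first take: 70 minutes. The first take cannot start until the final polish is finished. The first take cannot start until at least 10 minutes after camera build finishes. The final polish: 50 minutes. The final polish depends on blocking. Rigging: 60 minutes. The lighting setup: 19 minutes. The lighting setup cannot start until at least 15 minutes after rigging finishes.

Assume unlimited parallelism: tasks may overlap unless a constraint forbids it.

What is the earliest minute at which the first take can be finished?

Nothing blocks rigging, so it runs from minute 0 to minute 60.
Camera build waits on rigging (finishes minute 60, plus 20-minute gap → minute 80), so it starts at minute 80 and finishes at 80 + 40 = minute 120.
After rigging (finishes minute 60, plus 15-minute gap → minute 75), the lighting setup can start at minute 75 and finishes at minute 94.
For blocking: the lighting setup (finishes minute 94, plus 25-minute gap → minute 119); camera build (finishes minute 120); rigging (finishes minute 60). Taking the maximum gives a start of minute 120, and it finishes at 120 + 10 = minute 130.
After blocking (finishes minute 130), the final polish can start at minute 130 and finishes at minute 180.
For the first take: the final polish (finishes minute 180); camera build (finishes minute 120, plus 10-minute gap → minute 130). Taking the maximum gives a start of minute 180, and it finishes at 180 + 70 = minute 250.

250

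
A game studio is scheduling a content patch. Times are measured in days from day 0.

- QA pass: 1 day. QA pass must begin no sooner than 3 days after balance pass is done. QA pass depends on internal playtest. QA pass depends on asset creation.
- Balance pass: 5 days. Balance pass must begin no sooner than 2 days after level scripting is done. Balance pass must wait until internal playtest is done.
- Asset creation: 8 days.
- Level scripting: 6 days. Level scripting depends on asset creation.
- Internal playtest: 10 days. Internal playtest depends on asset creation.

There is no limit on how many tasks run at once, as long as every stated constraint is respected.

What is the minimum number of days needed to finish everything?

27

Asset creation can start immediately at day 0; it finishes at day 8.
Internal playtest waits on asset creation (finishes day 8), so it starts at day 8 and finishes at 8 + 10 = day 18.
Level scripting cannot begin until asset creation (finishes day 8). It runs from day 8 to 8 + 6 = day 14.
Balance pass has to wait for level scripting (finishes day 14, plus 2-day gap → day 16); internal playtest (finishes day 18). The latest of these is day 18, so balance pass runs day 18 to 18 + 5 = day 23.
QA pass needs all of balance pass (finishes day 23, plus 3-day gap → day 26); internal playtest (finishes day 18); asset creation (finishes day 8). That puts its earliest start at day 26; it finishes at 26 + 1 = day 27.
All tasks are finished once the last one completes. Finish times: Asset creation at 8, Level scripting at 14, Internal playtest at 18, Balance pass at 23, QA pass at 27. The latest is day 27.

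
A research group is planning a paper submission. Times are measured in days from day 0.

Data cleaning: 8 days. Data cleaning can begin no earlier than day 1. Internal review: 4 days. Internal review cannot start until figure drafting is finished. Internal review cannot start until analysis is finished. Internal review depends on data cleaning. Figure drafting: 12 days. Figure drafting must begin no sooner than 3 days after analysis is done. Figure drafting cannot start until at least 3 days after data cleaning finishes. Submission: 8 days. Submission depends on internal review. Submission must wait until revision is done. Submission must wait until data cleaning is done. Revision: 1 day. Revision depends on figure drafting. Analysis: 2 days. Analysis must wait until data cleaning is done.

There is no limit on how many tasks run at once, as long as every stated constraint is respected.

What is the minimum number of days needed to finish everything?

Data cleaning cannot begin until its own release at day 1. It runs from day 1 to 1 + 8 = day 9.
Analysis cannot begin until data cleaning (finishes day 9). It runs from day 9 to 9 + 2 = day 11.
Figure drafting cannot start until analysis (finishes day 11, plus 3-day gap → day 14); data cleaning (finishes day 9, plus 3-day gap → day 12). The controlling bound is day 14, so figure drafting finishes at 14 + 12 = day 26.
Revision waits on figure drafting (finishes day 26), so it starts at day 26 and finishes at 26 + 1 = day 27.
For internal review: figure drafting (finishes day 26); analysis (finishes day 11); data cleaning (finishes day 9). Taking the maximum gives a start of day 26, and it finishes at 26 + 4 = day 30.
Submission needs all of internal review (finishes day 30); revision (finishes day 27); data cleaning (finishes day 9). That puts its earliest start at day 30; it finishes at 30 + 8 = day 38.
All tasks are finished once the last one completes. Finish times: Data cleaning at 9, Analysis at 11, Figure drafting at 26, Internal review at 30, Revision at 27, Submission at 38. The latest is day 38.

38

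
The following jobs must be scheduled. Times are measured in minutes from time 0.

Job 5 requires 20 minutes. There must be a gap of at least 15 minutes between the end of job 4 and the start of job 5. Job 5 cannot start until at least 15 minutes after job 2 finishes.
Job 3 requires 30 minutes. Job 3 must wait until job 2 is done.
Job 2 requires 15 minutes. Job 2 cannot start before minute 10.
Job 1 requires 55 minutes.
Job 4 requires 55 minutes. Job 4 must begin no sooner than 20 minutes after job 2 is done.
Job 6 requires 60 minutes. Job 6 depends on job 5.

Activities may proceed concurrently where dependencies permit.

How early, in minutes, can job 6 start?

Job 2 waits on its own release at minute 10, so it starts at minute 10 and finishes at 10 + 15 = minute 25.
Job 4 cannot begin until job 2 (finishes minute 25, plus 20-minute gap → minute 45). It runs from minute 45 to 45 + 55 = minute 100.
Job 5 has to wait for job 4 (finishes minute 100, plus 15-minute gap → minute 115); job 2 (finishes minute 25, plus 15-minute gap → minute 40). The latest of these is minute 115, so job 5 runs minute 115 to 115 + 20 = minute 135.
Job 6 waits on job 5 (finishes minute 135), so the earliest it can start is minute 135.

135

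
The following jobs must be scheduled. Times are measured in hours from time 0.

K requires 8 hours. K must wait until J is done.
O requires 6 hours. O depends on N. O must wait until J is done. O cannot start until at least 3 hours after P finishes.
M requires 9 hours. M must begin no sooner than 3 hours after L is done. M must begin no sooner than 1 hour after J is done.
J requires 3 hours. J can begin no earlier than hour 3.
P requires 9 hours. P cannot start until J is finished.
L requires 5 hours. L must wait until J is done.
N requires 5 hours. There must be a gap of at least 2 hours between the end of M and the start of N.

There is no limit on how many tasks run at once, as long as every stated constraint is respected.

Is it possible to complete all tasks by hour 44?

Yes

J cannot begin until its own release at hour 3. It runs from hour 3 to 3 + 3 = hour 6.
After J (finishes hour 6), P can start at hour 6 and finishes at hour 15.
L waits on J (finishes hour 6), so it starts at hour 6 and finishes at 6 + 5 = hour 11.
For M: L (finishes hour 11, plus 3-hour gap → hour 14); J (finishes hour 6, plus 1-hour gap → hour 7). Taking the maximum gives a start of hour 14, and it finishes at 14 + 9 = hour 23.
N cannot begin until M (finishes hour 23, plus 2-hour gap → hour 25). It runs from hour 25 to 25 + 5 = hour 30.
O cannot start until N (finishes hour 30); J (finishes hour 6); P (finishes hour 15, plus 3-hour gap → hour 18). The controlling bound is hour 30, so O finishes at 30 + 6 = hour 36.
K cannot begin until J (finishes hour 6). It runs from hour 6 to 6 + 8 = hour 14.
Every task is finished by hour 36, which is no later than the deadline of 44, so the schedule is feasible.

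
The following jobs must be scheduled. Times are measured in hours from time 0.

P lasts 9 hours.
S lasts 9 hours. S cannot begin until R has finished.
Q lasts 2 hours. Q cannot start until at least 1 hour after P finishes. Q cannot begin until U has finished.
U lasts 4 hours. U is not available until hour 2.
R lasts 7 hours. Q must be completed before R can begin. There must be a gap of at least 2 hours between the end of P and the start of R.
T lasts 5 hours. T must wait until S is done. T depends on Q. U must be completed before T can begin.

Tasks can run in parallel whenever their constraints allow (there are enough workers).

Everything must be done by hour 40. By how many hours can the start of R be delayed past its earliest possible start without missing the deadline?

U cannot begin until its own release at hour 2. It runs from hour 2 to 2 + 4 = hour 6.
P can start immediately at hour 0; it finishes at hour 9.
For Q: P (finishes hour 9, plus 1-hour gap → hour 10); U (finishes hour 6). Taking the maximum gives a start of hour 10, and it finishes at 10 + 2 = hour 12.
R cannot start until Q (finishes hour 12); P (finishes hour 9, plus 2-hour gap → hour 11). The controlling bound is hour 12, so R finishes at 12 + 7 = hour 19.

Working backward from the deadline:
T has no dependents, so it just needs to finish by hour 40. Starting by 40 − 5 = hour 35 achieves that.
S must finish before T (must start by hour 35). With a 9-hour duration, S must start by 35 − 9 = hour 26.
Since S (must start by hour 26) depends on it, R must finish by hour 26. Backing off its 7-hour duration gives a latest start of hour 19.
So R can start as early as hour 12 and as late as hour 19, giving 19 − 12 = 7 hours of slack.

7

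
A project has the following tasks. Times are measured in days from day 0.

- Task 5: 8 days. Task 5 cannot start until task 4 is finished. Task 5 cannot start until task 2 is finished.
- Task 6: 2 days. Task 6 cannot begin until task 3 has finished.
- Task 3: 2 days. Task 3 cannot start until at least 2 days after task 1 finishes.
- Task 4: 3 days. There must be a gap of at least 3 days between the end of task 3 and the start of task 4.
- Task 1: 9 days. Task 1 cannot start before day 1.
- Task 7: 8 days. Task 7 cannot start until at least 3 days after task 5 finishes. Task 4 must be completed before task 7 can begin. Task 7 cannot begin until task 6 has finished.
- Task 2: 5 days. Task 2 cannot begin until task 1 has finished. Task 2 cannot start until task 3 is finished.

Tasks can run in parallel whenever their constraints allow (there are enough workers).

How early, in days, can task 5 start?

20

Task 1 waits on its own release at day 1, so it starts at day 1 and finishes at 1 + 9 = day 10.
After task 1 (finishes day 10, plus 2-day gap → day 12), task 3 can start at day 12 and finishes at day 14.
After task 3 (finishes day 14, plus 3-day gap → day 17), task 4 can start at day 17 and finishes at day 20.
Task 2 needs all of task 1 (finishes day 10); task 3 (finishes day 14). That puts its earliest start at day 14; it finishes at 14 + 5 = day 19.
Task 5 waits on task 4 (finishes day 20); task 2 (finishes day 19). The latest of these is day 20, which is the earliest task 5 can start.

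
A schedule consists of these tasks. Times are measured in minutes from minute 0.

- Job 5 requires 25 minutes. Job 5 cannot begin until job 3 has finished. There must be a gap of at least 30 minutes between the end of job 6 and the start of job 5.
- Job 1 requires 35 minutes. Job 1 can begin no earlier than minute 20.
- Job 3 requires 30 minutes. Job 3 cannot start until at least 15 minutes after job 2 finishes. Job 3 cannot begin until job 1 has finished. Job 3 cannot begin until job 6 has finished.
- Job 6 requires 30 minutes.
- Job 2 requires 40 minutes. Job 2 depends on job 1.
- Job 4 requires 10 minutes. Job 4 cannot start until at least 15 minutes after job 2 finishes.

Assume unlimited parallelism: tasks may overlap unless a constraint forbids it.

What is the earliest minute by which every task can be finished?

165

Job 6 has no prerequisites, so it starts at minute 0 and finishes at minute 30.
Job 1 waits on its own release at minute 20, so it starts at minute 20 and finishes at 20 + 35 = minute 55.
Job 2 waits on job 1 (finishes minute 55), so it starts at minute 55 and finishes at 55 + 40 = minute 95.
Job 4 waits on job 2 (finishes minute 95, plus 15-minute gap → minute 110), so it starts at minute 110 and finishes at 110 + 10 = minute 120.
For job 3: job 2 (finishes minute 95, plus 15-minute gap → minute 110); job 1 (finishes minute 55); job 6 (finishes minute 30). Taking the maximum gives a start of minute 110, and it finishes at 110 + 30 = minute 140.
For job 5: job 3 (finishes minute 140); job 6 (finishes minute 30, plus 30-minute gap → minute 60). Taking the maximum gives a start of minute 140, and it finishes at 140 + 25 = minute 165.
All tasks are finished once the last one completes. Finish times: Job 1 at 55, Job 2 at 95, Job 3 at 140, Job 4 at 120, Job 5 at 165, Job 6 at 30. The latest is minute 165.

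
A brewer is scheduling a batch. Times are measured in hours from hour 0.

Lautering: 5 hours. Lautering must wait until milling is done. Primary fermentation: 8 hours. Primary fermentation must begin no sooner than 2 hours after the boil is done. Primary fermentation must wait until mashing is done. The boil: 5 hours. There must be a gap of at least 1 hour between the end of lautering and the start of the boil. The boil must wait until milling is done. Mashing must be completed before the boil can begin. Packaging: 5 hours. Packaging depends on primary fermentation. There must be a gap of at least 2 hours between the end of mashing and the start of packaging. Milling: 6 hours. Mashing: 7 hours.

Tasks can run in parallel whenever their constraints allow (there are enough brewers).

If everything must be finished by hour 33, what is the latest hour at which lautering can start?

7

Nothing follows packaging; the deadline of hour 33 is its only limit. It must start by 33 − 5 = hour 28.
Since packaging (must start by hour 28) depends on it, primary fermentation must finish by hour 28. Backing off its 8-hour duration gives a latest start of hour 20.
Since primary fermentation (must start by hour 20, minus 2-hour gap → hour 18) depends on it, the boil must finish by hour 18. Backing off its 5-hour duration gives a latest start of hour 13.
Since the boil (must start by hour 13, minus 1-hour gap → hour 12) depends on it, lautering must finish by hour 12. Backing off its 5-hour duration gives a latest start of hour 7.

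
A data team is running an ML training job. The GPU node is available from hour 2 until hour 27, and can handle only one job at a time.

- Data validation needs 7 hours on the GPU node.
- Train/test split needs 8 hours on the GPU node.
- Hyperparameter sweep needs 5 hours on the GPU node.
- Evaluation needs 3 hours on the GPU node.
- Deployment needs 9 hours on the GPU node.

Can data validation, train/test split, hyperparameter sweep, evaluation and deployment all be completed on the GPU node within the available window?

No

The GPU node window is 27 − 2 = 25 hours.
Running back to back, the jobs need 7 + 8 + 5 + 3 + 9 = 32 hours on the GPU node.
Since 32 > 25, they cannot all fit.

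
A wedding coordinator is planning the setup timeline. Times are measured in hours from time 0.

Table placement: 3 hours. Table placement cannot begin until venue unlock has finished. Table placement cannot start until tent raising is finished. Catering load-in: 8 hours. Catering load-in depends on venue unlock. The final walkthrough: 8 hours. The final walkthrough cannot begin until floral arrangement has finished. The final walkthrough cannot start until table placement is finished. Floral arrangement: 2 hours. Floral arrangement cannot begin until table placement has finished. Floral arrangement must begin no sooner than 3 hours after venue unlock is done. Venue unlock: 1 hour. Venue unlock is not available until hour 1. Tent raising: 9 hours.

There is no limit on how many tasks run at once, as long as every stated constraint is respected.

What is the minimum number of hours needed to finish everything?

22

Tent raising can start immediately at hour 0; it finishes at hour 9.
Venue unlock cannot begin until its own release at hour 1. It runs from hour 1 to 1 + 1 = hour 2.
Catering load-in cannot begin until venue unlock (finishes hour 2). It runs from hour 2 to 2 + 8 = hour 10.
Table placement needs all of venue unlock (finishes hour 2); tent raising (finishes hour 9). That puts its earliest start at hour 9; it finishes at 9 + 3 = hour 12.
Floral arrangement has to wait for table placement (finishes hour 12); venue unlock (finishes hour 2, plus 3-hour gap → hour 5). The latest of these is hour 12, so floral arrangement runs hour 12 to 12 + 2 = hour 14.
The final walkthrough has to wait for floral arrangement (finishes hour 14); table placement (finishes hour 12). The latest of these is hour 14, so the final walkthrough runs hour 14 to 14 + 8 = hour 22.
All tasks are finished once the last one completes. Finish times: Venue unlock at 2, Tent raising at 9, Table placement at 12, Floral arrangement at 14, Catering load-in at 10, The final walkthrough at 22. The latest is hour 22.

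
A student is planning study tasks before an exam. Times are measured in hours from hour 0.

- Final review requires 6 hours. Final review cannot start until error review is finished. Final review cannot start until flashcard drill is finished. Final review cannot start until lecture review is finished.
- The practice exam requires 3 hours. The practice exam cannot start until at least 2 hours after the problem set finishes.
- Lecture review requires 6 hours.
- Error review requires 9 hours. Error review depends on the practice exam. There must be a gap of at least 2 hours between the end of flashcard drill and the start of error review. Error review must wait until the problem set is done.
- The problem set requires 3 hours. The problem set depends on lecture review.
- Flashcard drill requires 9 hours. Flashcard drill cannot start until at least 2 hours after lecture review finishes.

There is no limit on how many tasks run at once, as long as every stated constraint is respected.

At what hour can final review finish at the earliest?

Lecture review can start immediately at hour 0; it finishes at hour 6.
After lecture review (finishes hour 6, plus 2-hour gap → hour 8), flashcard drill can start at hour 8 and finishes at hour 17.
The problem set cannot begin until lecture review (finishes hour 6). It runs from hour 6 to 6 + 3 = hour 9.
The practice exam cannot begin until the problem set (finishes hour 9, plus 2-hour gap → hour 11). It runs from hour 11 to 11 + 3 = hour 14.
Error review cannot start until the practice exam (finishes hour 14); flashcard drill (finishes hour 17, plus 2-hour gap → hour 19); the problem set (finishes hour 9). The controlling bound is hour 19, so error review finishes at 19 + 9 = hour 28.
For final review: error review (finishes hour 28); flashcard drill (finishes hour 17); lecture review (finishes hour 6). Taking the maximum gives a start of hour 28, and it finishes at 28 + 6 = hour 34.

34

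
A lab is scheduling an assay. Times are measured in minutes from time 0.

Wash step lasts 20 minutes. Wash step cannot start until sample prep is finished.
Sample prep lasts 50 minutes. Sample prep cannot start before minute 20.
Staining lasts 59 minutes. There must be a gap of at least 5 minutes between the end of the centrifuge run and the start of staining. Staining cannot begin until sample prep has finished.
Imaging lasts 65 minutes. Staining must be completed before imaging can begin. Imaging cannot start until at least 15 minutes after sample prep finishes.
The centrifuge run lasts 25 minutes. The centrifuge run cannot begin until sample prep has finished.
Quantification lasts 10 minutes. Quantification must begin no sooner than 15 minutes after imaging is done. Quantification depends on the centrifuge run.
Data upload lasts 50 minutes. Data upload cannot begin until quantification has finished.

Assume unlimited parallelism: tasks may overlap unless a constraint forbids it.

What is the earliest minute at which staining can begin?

100

Sample prep waits on its own release at minute 20, so it starts at minute 20 and finishes at 20 + 50 = minute 70.
The centrifuge run waits on sample prep (finishes minute 70), so it starts at minute 70 and finishes at 70 + 25 = minute 95.
Staining waits on the centrifuge run (finishes minute 95, plus 5-minute gap → minute 100); sample prep (finishes minute 70). The latest of these is minute 100, which is the earliest staining can start.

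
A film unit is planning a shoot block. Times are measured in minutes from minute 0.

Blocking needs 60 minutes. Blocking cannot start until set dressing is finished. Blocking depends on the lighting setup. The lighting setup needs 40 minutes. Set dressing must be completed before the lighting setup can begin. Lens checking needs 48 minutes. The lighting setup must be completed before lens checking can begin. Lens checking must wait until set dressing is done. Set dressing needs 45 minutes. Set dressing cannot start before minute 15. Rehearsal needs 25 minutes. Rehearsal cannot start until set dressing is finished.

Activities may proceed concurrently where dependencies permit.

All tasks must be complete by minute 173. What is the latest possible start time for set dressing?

Lens checking has no dependents, so it just needs to finish by minute 173. Starting by 173 − 48 = minute 125 achieves that.
To finish by minute 173, blocking (duration 60) must start no later than minute 113.
The lighting setup feeds lens checking (must start by minute 125); blocking (must start by minute 113). Taking the minimum, the lighting setup must finish by minute 113 and start by 113 − 40 = minute 73.
Nothing follows rehearsal; the deadline of minute 173 is its only limit. It must start by 173 − 25 = minute 148.
For set dressing: the lighting setup (must start by minute 73); lens checking (must start by minute 125); blocking (must start by minute 113); rehearsal (must start by minute 148). The most restrictive is minute 73; with a 45-minute duration, set dressing must start by minute 28.

28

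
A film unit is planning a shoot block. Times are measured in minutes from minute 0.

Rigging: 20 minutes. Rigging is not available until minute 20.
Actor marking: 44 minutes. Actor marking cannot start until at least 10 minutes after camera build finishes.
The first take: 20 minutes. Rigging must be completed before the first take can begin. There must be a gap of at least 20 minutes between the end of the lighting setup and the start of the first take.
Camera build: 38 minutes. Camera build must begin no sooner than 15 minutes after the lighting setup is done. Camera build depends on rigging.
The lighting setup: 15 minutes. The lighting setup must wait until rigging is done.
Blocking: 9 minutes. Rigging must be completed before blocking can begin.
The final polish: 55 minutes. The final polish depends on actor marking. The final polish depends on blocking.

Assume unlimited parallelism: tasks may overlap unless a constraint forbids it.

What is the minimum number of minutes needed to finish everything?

After its own release at minute 20, rigging can start at minute 20 and finishes at minute 40.
Blocking waits on rigging (finishes minute 40), so it starts at minute 40 and finishes at 40 + 9 = minute 49.
The lighting setup cannot begin until rigging (finishes minute 40). It runs from minute 40 to 40 + 15 = minute 55.
The first take cannot start until rigging (finishes minute 40); the lighting setup (finishes minute 55, plus 20-minute gap → minute 75). The controlling bound is minute 75, so the first take finishes at 75 + 20 = minute 95.
Camera build needs all of the lighting setup (finishes minute 55, plus 15-minute gap → minute 70); rigging (finishes minute 40). That puts its earliest start at minute 70; it finishes at 70 + 38 = minute 108.
Actor marking cannot begin until camera build (finishes minute 108, plus 10-minute gap → minute 118). It runs from minute 118 to 118 + 44 = minute 162.
The final polish needs all of actor marking (finishes minute 162); blocking (finishes minute 49). That puts its earliest start at minute 162; it finishes at 162 + 55 = minute 217.
All tasks are finished once the last one completes. Finish times: Rigging at 40, The lighting setup at 55, Camera build at 108, Blocking at 49, Actor marking at 162, The final polish at 217, The first take at 95. The latest is minute 217.

217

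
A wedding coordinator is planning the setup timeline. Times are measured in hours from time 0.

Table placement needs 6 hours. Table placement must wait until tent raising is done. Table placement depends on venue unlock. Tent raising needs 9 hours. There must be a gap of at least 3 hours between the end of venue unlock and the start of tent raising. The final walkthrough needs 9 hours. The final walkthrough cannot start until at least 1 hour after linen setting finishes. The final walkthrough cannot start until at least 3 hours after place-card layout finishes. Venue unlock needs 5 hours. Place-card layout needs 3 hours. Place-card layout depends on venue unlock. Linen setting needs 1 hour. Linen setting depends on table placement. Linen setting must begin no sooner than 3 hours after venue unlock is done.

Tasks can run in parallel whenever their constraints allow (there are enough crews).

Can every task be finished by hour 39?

Venue unlock has no prerequisites, so it starts at hour 0 and finishes at hour 5.
Place-card layout cannot begin until venue unlock (finishes hour 5). It runs from hour 5 to 5 + 3 = hour 8.
Tent raising waits on venue unlock (finishes hour 5, plus 3-hour gap → hour 8), so it starts at hour 8 and finishes at 8 + 9 = hour 17.
Table placement has to wait for tent raising (finishes hour 17); venue unlock (finishes hour 5). The latest of these is hour 17, so table placement runs hour 17 to 17 + 6 = hour 23.
For linen setting: table placement (finishes hour 23); venue unlock (finishes hour 5, plus 3-hour gap → hour 8). Taking the maximum gives a start of hour 23, and it finishes at 23 + 1 = hour 24.
For the final walkthrough: linen setting (finishes hour 24, plus 1-hour gap → hour 25); place-card layout (finishes hour 8, plus 3-hour gap → hour 11). Taking the maximum gives a start of hour 25, and it finishes at 25 + 9 = hour 34.
Every task is finished by hour 34, which is no later than the deadline of 39, so the schedule is feasible.

Yes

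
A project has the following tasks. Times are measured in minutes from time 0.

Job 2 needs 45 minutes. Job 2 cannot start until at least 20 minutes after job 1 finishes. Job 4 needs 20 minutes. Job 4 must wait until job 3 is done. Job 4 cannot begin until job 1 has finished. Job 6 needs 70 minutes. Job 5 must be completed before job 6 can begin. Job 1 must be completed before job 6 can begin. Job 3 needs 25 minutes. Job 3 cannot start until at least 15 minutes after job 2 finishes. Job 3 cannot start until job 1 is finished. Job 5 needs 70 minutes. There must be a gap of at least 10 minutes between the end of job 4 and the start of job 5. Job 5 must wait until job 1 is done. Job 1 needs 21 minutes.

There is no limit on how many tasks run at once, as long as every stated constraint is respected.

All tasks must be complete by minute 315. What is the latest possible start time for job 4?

145

Job 6 must finish by minute 315; it takes 70 minutes, so it must start by 315 − 70 = minute 245.
Since job 6 (must start by minute 245) depends on it, job 5 must finish by minute 245. Backing off its 70-minute duration gives a latest start of minute 175.
Job 4 has to be done before job 5 (must start by minute 175, minus 10-minute gap → minute 165). That means finishing by minute 165, i.e. starting by 165 − 20 = minute 145.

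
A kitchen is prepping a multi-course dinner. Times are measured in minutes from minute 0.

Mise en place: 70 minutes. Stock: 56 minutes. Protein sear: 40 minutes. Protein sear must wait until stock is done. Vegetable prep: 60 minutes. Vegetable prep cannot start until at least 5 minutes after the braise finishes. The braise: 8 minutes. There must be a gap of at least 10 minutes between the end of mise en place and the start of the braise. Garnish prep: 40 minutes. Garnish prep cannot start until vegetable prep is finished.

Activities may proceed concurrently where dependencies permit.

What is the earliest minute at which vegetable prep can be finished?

153

Mise en place can start immediately at minute 0; it finishes at minute 70.
The braise waits on mise en place (finishes minute 70, plus 10-minute gap → minute 80), so it starts at minute 80 and finishes at 80 + 8 = minute 88.
After the braise (finishes minute 88, plus 5-minute gap → minute 93), vegetable prep can start at minute 93 and finishes at minute 153.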